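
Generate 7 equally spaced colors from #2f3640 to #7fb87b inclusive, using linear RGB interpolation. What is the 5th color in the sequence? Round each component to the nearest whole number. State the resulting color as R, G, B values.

With 7 swatches and endpoints inclusive, swatch 5 sits at t = (5 − 1)/(7 − 1) = 4/6 ≈ 0.6667.
#2f3640 → (47, 54, 64); #7fb87b → (127, 184, 123).
R = 47 + 0.6667 × (127 − 47) = 100.336 → 100
G = 54 + 0.6667 × (184 − 54) = 140.671 → 141
B = 64 + 0.6667 × (123 − 64) = 103.335 → 103

(100, 141, 103)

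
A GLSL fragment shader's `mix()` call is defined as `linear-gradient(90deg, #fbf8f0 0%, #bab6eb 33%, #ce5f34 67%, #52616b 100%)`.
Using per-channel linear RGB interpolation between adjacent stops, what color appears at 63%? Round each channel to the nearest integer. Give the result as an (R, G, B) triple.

63% lies between the 33% and 67% stops, so the local fraction is t = (63 − 33)/(67 − 33) = 30/34 ≈ 0.8824.
#bab6eb → (186, 182, 235); #ce5f34 → (206, 95, 52).
R = 186 + 0.8824 × (206 − 186) = 203.648 → 204
G = 182 + 0.8824 × (95 − 182) = 105.231 → 105
B = 235 + 0.8824 × (52 − 235) = 73.521 → 74

(204, 105, 74)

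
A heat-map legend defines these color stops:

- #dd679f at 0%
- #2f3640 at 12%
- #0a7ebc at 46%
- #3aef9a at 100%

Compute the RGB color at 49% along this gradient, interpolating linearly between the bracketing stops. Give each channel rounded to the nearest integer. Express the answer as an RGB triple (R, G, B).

49% lies between the 46% and 100% stops, so the local fraction is t = (49 − 46)/(100 − 46) = 3/54 ≈ 0.0556.
#0a7ebc → (10, 126, 188); #3aef9a → (58, 239, 154).
R = 10 + 0.0556 × (58 − 10) = 12.669 → 13
G = 126 + 0.0556 × (239 − 126) = 132.283 → 132
B = 188 + 0.0556 × (154 − 188) = 186.11 → 186

(13, 132, 186)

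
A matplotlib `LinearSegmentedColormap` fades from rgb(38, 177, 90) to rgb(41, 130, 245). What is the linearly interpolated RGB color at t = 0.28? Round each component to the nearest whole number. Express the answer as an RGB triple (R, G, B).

(39, 164, 133)

R = 38 + 0.28 × (41 − 38) = 38 + 0.28 × 3 = 38.84 → 39
G = 177 + 0.28 × (130 − 177) = 177 + 0.28 × -47 = 163.84 → 164
B = 90 + 0.28 × (245 − 90) = 90 + 0.28 × 155 = 133.4 → 133
So the blended color is (39, 164, 133), about #27a485.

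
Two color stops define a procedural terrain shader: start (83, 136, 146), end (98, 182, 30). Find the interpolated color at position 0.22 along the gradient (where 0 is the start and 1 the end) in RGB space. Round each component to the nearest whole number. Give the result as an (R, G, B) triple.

(86, 146, 120)

R = 83 + 0.22 × (98 − 83) = 83 + 0.22 × 15 = 86.3 → 86
G = 136 + 0.22 × (182 − 136) = 136 + 0.22 × 46 = 146.12 → 146
B = 146 + 0.22 × (30 − 146) = 146 + 0.22 × -116 = 120.48 → 120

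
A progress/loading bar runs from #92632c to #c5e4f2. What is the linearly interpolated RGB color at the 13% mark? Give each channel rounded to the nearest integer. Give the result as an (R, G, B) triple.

(153, 116, 70)

#92632c → (146, 99, 44); #c5e4f2 → (197, 228, 242).
13% corresponds to t = 0.13.
R = 146 + 0.13 × (197 − 146) = 146 + 0.13 × 51 = 152.63 → 153
G = 99 + 0.13 × (228 − 99) = 99 + 0.13 × 129 = 115.77 → 116
B = 44 + 0.13 × (242 − 44) = 44 + 0.13 × 198 = 69.74 → 70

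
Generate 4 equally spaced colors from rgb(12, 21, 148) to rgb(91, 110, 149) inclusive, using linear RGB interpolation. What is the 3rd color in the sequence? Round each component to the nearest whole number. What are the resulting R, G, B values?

(65, 80, 149)

With 4 swatches and endpoints inclusive, swatch 3 sits at t = (3 − 1)/(4 − 1) = 2/3 ≈ 0.6667.
R = 12 + 0.6667 × (91 − 12) = 64.669 → 65
G = 21 + 0.6667 × (110 − 21) = 80.336 → 80
B = 148 + 0.6667 × (149 − 148) = 148.667 → 149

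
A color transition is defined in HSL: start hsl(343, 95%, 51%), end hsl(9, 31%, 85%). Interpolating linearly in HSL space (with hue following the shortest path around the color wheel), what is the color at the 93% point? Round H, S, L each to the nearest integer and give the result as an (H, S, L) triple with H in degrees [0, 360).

Hue: 9 − 343 = -334°, but |-334| > 180 so the shorter arc goes the other way: Δh = -334 + 360 = 26°.
H = 343 + 0.93 × (26) = 367.18 → 367 → 367 mod 360 = 7°
S = 95 + 0.93 × (31 − 95) = 35.48 → 35%
L = 51 + 0.93 × (85 − 51) = 82.62 → 83%

(7, 35, 83)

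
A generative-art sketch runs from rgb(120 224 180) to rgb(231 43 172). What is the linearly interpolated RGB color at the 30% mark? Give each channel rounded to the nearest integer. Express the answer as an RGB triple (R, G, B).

30% corresponds to t = 0.3.
R = 120 + 0.3 × (231 − 120) = 120 + 0.3 × 111 = 153.3 → 153
G = 224 + 0.3 × (43 − 224) = 224 + 0.3 × -181 = 169.7 → 170
B = 180 + 0.3 × (172 − 180) = 180 + 0.3 × -8 = 177.6 → 178

(153, 170, 178)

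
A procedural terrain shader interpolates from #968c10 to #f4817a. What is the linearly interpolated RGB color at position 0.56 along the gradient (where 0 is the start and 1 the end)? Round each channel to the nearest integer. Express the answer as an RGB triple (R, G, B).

(203, 134, 75)

#968c10 → (150, 140, 16); #f4817a → (244, 129, 122).
R = 150 + 0.56 × (244 − 150) = 150 + 0.56 × 94 = 202.64 → 203
G = 140 + 0.56 × (129 − 140) = 140 + 0.56 × -11 = 133.84 → 134
B = 16 + 0.56 × (122 − 16) = 16 + 0.56 × 106 = 75.36 → 75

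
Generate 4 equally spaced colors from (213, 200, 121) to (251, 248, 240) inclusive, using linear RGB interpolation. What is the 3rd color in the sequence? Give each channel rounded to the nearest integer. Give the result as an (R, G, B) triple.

(238, 232, 200)

With 4 swatches and endpoints inclusive, swatch 3 sits at t = (3 − 1)/(4 − 1) = 2/3 ≈ 0.6667.
R = 213 + 0.6667 × (251 − 213) = 238.335 → 238
G = 200 + 0.6667 × (248 − 200) = 232.002 → 232
B = 121 + 0.6667 × (240 − 121) = 200.337 → 200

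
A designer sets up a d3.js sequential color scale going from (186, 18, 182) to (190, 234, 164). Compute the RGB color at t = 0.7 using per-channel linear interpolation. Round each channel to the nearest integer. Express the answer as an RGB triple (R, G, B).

(189, 169, 169)

R = 186 + 0.7 × (190 − 186) = 186 + 0.7 × 4 = 188.8 → 189
G = 18 + 0.7 × (234 − 18) = 18 + 0.7 × 216 = 169.2 → 169
B = 182 + 0.7 × (164 − 182) = 182 + 0.7 × -18 = 169.4 → 169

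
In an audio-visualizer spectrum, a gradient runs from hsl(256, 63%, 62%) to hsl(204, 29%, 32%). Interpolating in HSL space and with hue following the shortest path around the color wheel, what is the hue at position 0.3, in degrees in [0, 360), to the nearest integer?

240

Hue arc: Δh = 204 − 256 = -52° (|Δh| ≤ 180, already the shorter path).
H = 256 + 0.3 × (-52) = 240.4 → 240°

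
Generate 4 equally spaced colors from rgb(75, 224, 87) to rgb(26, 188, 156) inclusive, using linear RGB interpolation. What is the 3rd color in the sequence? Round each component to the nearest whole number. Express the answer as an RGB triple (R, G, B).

With 4 swatches and endpoints inclusive, swatch 3 sits at t = (3 − 1)/(4 − 1) = 2/3 ≈ 0.6667.
R = 75 + 0.6667 × (26 − 75) = 42.332 → 42
G = 224 + 0.6667 × (188 − 224) = 199.999 → 200
B = 87 + 0.6667 × (156 − 87) = 133.002 → 133

(42, 200, 133)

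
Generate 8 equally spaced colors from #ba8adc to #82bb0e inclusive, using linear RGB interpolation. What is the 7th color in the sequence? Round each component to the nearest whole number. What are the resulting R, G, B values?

With 8 swatches and endpoints inclusive, swatch 7 sits at t = (7 − 1)/(8 − 1) = 6/7 ≈ 0.8571.
#ba8adc → (186, 138, 220); #82bb0e → (130, 187, 14).
R = 186 + 0.8571 × (130 − 186) = 138.002 → 138
G = 138 + 0.8571 × (187 − 138) = 179.998 → 180
B = 220 + 0.8571 × (14 − 220) = 43.437 → 43

(138, 180, 43)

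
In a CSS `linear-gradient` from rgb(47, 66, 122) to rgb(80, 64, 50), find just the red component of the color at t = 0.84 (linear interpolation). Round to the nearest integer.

R = 47 + 0.84 × (80 − 47) = 74.72 → 75

75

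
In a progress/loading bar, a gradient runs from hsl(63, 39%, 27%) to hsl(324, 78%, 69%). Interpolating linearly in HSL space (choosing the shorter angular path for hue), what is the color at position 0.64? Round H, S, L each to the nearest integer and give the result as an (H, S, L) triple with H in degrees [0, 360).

(0, 64, 54)

Hue: 324 − 63 = 261°, but |261| > 180 so the shorter arc goes the other way: Δh = 261 − 360 = -99°.
H = 63 + 0.64 × (-99) = -0.36 → 0°
S = 39 + 0.64 × (78 − 39) = 63.96 → 64%
L = 27 + 0.64 × (69 − 27) = 53.88 → 54%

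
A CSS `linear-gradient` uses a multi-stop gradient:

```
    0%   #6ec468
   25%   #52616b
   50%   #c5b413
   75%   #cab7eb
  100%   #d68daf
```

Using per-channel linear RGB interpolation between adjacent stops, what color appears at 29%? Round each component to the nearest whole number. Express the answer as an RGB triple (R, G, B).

(100, 110, 93)

29% lies between the 25% and 50% stops, so the local fraction is t = (29 − 25)/(50 − 25) = 4/25 ≈ 0.16.
#52616b → (82, 97, 107); #c5b413 → (197, 180, 19).
R = 82 + 0.16 × (197 − 82) = 100.4 → 100
G = 97 + 0.16 × (180 − 97) = 110.28 → 110
B = 107 + 0.16 × (19 − 107) = 92.92 → 93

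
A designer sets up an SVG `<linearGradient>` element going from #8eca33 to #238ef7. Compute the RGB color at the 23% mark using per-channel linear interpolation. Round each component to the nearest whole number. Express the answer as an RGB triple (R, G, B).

(117, 188, 96)

#8eca33 → (142, 202, 51); #238ef7 → (35, 142, 247).
23% corresponds to t = 0.23.
R = 142 + 0.23 × (35 − 142) = 142 + 0.23 × -107 = 117.39 → 117
G = 202 + 0.23 × (142 − 202) = 202 + 0.23 × -60 = 188.2 → 188
B = 51 + 0.23 × (247 − 51) = 51 + 0.23 × 196 = 96.08 → 96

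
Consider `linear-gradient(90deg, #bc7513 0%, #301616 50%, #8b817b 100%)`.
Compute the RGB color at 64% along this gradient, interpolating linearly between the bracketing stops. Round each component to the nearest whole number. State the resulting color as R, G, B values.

(73, 52, 50)

64% lies between the 50% and 100% stops, so the local fraction is t = (64 − 50)/(100 − 50) = 14/50 ≈ 0.28.
#301616 → (48, 22, 22); #8b817b → (139, 129, 123).
R = 48 + 0.28 × (139 − 48) = 73.48 → 73
G = 22 + 0.28 × (129 − 22) = 51.96 → 52
B = 22 + 0.28 × (123 − 22) = 50.28 → 50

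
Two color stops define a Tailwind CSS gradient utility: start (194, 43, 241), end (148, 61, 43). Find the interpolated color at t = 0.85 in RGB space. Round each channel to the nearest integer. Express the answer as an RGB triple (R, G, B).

R = 194 + 0.85 × (148 − 194) = 194 + 0.85 × -46 = 154.9 → 155
G = 43 + 0.85 × (61 − 43) = 43 + 0.85 × 18 = 58.3 → 58
B = 241 + 0.85 × (43 − 241) = 241 + 0.85 × -198 = 72.7 → 73
So the blended color is (155, 58, 73), about #9b3a49.

(155, 58, 73)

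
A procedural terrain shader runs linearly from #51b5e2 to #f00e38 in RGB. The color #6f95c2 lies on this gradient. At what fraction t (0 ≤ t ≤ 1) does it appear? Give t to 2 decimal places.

0.19

Invert the lerp on the B channel (largest span, 170): t = (194 − 226) / (56 − 226) = -32/-170 = 0.18824.
Check on R: (111 − 81)/(240 − 81) = 0.1887 ✓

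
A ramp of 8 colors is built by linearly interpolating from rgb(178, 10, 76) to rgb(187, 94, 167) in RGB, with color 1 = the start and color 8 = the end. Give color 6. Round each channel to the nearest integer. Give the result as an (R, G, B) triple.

With 8 swatches and endpoints inclusive, swatch 6 sits at t = (6 − 1)/(8 − 1) = 5/7 ≈ 0.7143.
R = 178 + 0.7143 × (187 − 178) = 184.429 → 184
G = 10 + 0.7143 × (94 − 10) = 70.001 → 70
B = 76 + 0.7143 × (167 − 76) = 141.001 → 141

(184, 70, 141)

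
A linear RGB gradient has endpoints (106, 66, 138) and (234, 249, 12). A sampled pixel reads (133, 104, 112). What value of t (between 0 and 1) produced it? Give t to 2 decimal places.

0.21

Invert the lerp on the G channel (largest span, 183): t = (104 − 66) / (249 − 66) = 38/183 = 0.20765.
Check on R: (133 − 106)/(234 − 106) = 0.2109 ✓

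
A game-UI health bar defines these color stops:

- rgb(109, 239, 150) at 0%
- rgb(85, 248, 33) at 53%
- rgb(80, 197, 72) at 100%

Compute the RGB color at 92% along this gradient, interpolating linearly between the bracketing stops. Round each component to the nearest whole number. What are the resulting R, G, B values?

92% lies between the 53% and 100% stops, so the local fraction is t = (92 − 53)/(100 − 53) = 39/47 ≈ 0.8298.
R = 85 + 0.8298 × (80 − 85) = 80.851 → 81
G = 248 + 0.8298 × (197 − 248) = 205.68 → 206
B = 33 + 0.8298 × (72 − 33) = 65.362 → 65

(81, 206, 65)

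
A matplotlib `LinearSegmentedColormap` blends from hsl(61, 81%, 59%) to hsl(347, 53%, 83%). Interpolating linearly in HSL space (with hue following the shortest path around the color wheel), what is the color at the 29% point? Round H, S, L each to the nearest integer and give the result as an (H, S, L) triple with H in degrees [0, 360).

Hue: 347 − 61 = 286°, but |286| > 180 so the shorter arc goes the other way: Δh = 286 − 360 = -74°.
H = 61 + 0.29 × (-74) = 39.54 → 40°
S = 81 + 0.29 × (53 − 81) = 72.88 → 73%
L = 59 + 0.29 × (83 − 59) = 65.96 → 66%

(40, 73, 66)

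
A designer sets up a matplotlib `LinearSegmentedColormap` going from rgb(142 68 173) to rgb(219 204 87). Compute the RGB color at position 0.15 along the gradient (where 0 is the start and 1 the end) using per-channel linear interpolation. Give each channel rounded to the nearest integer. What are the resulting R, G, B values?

(154, 88, 160)

R = 142 + 0.15 × (219 − 142) = 142 + 0.15 × 77 = 153.55 → 154
G = 68 + 0.15 × (204 − 68) = 68 + 0.15 × 136 = 88.4 → 88
B = 173 + 0.15 × (87 − 173) = 173 + 0.15 × -86 = 160.1 → 160
So the blended color is (154, 88, 160), about #9a58a0.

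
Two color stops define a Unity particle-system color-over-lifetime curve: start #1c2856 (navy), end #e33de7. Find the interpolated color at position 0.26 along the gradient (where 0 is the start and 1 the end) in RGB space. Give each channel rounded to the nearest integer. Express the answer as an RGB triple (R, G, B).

#1c2856 → (28, 40, 86); #e33de7 → (227, 61, 231).
R = 28 + 0.26 × (227 − 28) = 28 + 0.26 × 199 = 79.74 → 80
G = 40 + 0.26 × (61 − 40) = 40 + 0.26 × 21 = 45.46 → 45
B = 86 + 0.26 × (231 − 86) = 86 + 0.26 × 145 = 123.7 → 124

(80, 45, 124)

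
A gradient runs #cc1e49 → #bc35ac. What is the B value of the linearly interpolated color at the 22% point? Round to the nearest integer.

95

B₁ = 73 (from #cc1e49), B₂ = 172 (from #bc35ac).
B = 73 + 0.22 × (172 − 73) = 94.78 → 95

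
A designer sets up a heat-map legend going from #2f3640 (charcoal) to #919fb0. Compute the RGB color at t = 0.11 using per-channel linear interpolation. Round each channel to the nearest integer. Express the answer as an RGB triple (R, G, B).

(58, 66, 76)

#2f3640 → (47, 54, 64); #919fb0 → (145, 159, 176).
R = 47 + 0.11 × (145 − 47) = 47 + 0.11 × 98 = 57.78 → 58
G = 54 + 0.11 × (159 − 54) = 54 + 0.11 × 105 = 65.55 → 66
B = 64 + 0.11 × (176 − 64) = 64 + 0.11 × 112 = 76.32 → 76
So the blended color is (58, 66, 76), about #3a424c.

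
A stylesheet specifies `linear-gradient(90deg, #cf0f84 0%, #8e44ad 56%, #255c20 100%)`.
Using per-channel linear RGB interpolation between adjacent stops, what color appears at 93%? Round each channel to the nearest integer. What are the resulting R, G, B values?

93% lies between the 56% and 100% stops, so the local fraction is t = (93 − 56)/(100 − 56) = 37/44 ≈ 0.8409.
#8e44ad → (142, 68, 173); #255c20 → (37, 92, 32).
R = 142 + 0.8409 × (37 − 142) = 53.706 → 54
G = 68 + 0.8409 × (92 − 68) = 88.182 → 88
B = 173 + 0.8409 × (32 − 173) = 54.433 → 54

(54, 88, 54)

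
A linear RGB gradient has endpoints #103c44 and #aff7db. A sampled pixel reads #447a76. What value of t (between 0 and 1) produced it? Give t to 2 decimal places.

0.33

Invert the lerp on the G channel (largest span, 187): t = (122 − 60) / (247 − 60) = 62/187 = 0.33155.
Check on R: (68 − 16)/(175 − 16) = 0.327 ✓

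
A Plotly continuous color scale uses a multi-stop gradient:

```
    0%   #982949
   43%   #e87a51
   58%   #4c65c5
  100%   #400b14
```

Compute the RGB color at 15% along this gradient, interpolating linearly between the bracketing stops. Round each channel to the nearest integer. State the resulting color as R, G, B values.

15% lies between the 0% and 43% stops, so the local fraction is t = (15 − 0)/(43 − 0) = 15/43 ≈ 0.3488.
#982949 → (152, 41, 73); #e87a51 → (232, 122, 81).
R = 152 + 0.3488 × (232 − 152) = 179.904 → 180
G = 41 + 0.3488 × (122 − 41) = 69.253 → 69
B = 73 + 0.3488 × (81 − 73) = 75.79 → 76

(180, 69, 76)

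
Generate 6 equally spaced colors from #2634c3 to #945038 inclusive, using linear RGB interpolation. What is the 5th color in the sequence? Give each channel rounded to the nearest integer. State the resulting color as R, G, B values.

(126, 74, 84)

With 6 swatches and endpoints inclusive, swatch 5 sits at t = (5 − 1)/(6 − 1) = 4/5 ≈ 0.8.
#2634c3 → (38, 52, 195); #945038 → (148, 80, 56).
R = 38 + 0.8 × (148 − 38) = 126 → 126
G = 52 + 0.8 × (80 − 52) = 74.4 → 74
B = 195 + 0.8 × (56 − 195) = 83.8 → 84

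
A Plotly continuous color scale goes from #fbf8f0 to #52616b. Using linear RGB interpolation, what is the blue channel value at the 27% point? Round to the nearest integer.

B₁ = 240 (from #fbf8f0), B₂ = 107 (from #52616b).
B = 240 + 0.27 × (107 − 240) = 204.09 → 204

204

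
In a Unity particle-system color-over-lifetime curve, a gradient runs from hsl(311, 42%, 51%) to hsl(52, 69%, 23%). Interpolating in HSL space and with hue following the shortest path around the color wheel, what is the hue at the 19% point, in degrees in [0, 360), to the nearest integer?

Hue: 52 − 311 = -259°, but |-259| > 180 so the shorter arc goes the other way: Δh = -259 + 360 = 101°.
H = 311 + 0.19 × (101) = 330.19 → 330°

330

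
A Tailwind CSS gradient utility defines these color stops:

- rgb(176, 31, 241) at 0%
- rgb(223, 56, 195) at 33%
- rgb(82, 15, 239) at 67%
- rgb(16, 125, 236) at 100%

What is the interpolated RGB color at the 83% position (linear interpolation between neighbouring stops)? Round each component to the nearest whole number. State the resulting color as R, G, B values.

(50, 68, 238)

83% lies between the 67% and 100% stops, so the local fraction is t = (83 − 67)/(100 − 67) = 16/33 ≈ 0.4848.
R = 82 + 0.4848 × (16 − 82) = 50.003 → 50
G = 15 + 0.4848 × (125 − 15) = 68.328 → 68
B = 239 + 0.4848 × (236 − 239) = 237.546 → 238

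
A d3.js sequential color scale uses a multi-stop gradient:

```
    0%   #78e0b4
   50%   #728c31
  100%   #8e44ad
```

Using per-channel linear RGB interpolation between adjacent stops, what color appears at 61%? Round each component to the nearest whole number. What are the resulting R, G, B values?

61% lies between the 50% and 100% stops, so the local fraction is t = (61 − 50)/(100 − 50) = 11/50 ≈ 0.22.
#728c31 → (114, 140, 49); #8e44ad → (142, 68, 173).
R = 114 + 0.22 × (142 − 114) = 120.16 → 120
G = 140 + 0.22 × (68 − 140) = 124.16 → 124
B = 49 + 0.22 × (173 − 49) = 76.28 → 76

(120, 124, 76)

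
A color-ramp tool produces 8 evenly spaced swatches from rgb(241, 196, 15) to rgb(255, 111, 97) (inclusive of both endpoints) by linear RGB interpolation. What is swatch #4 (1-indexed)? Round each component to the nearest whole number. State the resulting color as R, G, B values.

With 8 swatches and endpoints inclusive, swatch 4 sits at t = (4 − 1)/(8 − 1) = 3/7 ≈ 0.4286.
R = 241 + 0.4286 × (255 − 241) = 247 → 247
G = 196 + 0.4286 × (111 − 196) = 159.569 → 160
B = 15 + 0.4286 × (97 − 15) = 50.145 → 50

(247, 160, 50)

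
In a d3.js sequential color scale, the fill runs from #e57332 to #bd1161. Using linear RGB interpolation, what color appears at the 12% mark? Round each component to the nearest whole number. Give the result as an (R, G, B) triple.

#e57332 → (229, 115, 50); #bd1161 → (189, 17, 97).
12% corresponds to t = 0.12.
R = 229 + 0.12 × (189 − 229) = 229 + 0.12 × -40 = 224.2 → 224
G = 115 + 0.12 × (17 − 115) = 115 + 0.12 × -98 = 103.24 → 103
B = 50 + 0.12 × (97 − 50) = 50 + 0.12 × 47 = 55.64 → 56

(224, 103, 56)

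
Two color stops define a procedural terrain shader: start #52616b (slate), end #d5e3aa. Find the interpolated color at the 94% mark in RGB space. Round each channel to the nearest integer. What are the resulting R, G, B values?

(205, 219, 166)

#52616b → (82, 97, 107); #d5e3aa → (213, 227, 170).
94% corresponds to t = 0.94.
R = 82 + 0.94 × (213 − 82) = 82 + 0.94 × 131 = 205.14 → 205
G = 97 + 0.94 × (227 − 97) = 97 + 0.94 × 130 = 219.2 → 219
B = 107 + 0.94 × (170 − 107) = 107 + 0.94 × 63 = 166.22 → 166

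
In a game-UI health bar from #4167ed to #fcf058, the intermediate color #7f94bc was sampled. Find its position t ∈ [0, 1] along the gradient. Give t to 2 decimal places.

0.33

Invert the lerp on the R channel (largest span, 187): t = (127 − 65) / (252 − 65) = 62/187 = 0.33155.
Check on G: (148 − 103)/(240 − 103) = 0.3285 ✓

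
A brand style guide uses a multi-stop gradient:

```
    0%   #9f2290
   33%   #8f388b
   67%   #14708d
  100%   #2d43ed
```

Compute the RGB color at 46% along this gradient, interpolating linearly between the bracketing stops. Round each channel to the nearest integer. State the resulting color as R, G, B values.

46% lies between the 33% and 67% stops, so the local fraction is t = (46 − 33)/(67 − 33) = 13/34 ≈ 0.3824.
#8f388b → (143, 56, 139); #14708d → (20, 112, 141).
R = 143 + 0.3824 × (20 − 143) = 95.965 → 96
G = 56 + 0.3824 × (112 − 56) = 77.414 → 77
B = 139 + 0.3824 × (141 − 139) = 139.765 → 140

(96, 77, 140)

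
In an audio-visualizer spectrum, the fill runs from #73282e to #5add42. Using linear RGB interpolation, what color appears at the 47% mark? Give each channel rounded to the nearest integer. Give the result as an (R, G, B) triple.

(103, 125, 55)

#73282e → (115, 40, 46); #5add42 → (90, 221, 66).
47% corresponds to t = 0.47.
R = 115 + 0.47 × (90 − 115) = 115 + 0.47 × -25 = 103.25 → 103
G = 40 + 0.47 × (221 − 40) = 40 + 0.47 × 181 = 125.07 → 125
B = 46 + 0.47 × (66 − 46) = 46 + 0.47 × 20 = 55.4 → 55
So the blended color is (103, 125, 55), about #677d37.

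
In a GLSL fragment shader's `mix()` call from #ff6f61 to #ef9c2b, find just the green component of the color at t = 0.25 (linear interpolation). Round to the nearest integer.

G₁ = 111 (from #ff6f61), G₂ = 156 (from #ef9c2b).
G = 111 + 0.25 × (156 − 111) = 122.25 → 122

122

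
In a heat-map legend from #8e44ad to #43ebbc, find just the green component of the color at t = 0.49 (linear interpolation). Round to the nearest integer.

G₁ = 68 (from #8e44ad), G₂ = 235 (from #43ebbc).
G = 68 + 0.49 × (235 − 68) = 149.83 → 150

150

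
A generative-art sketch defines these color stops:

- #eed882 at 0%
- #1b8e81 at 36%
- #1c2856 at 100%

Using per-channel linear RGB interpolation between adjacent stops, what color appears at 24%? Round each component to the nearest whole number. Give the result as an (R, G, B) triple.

24% lies between the 0% and 36% stops, so the local fraction is t = (24 − 0)/(36 − 0) = 24/36 ≈ 0.6667.
#eed882 → (238, 216, 130); #1b8e81 → (27, 142, 129).
R = 238 + 0.6667 × (27 − 238) = 97.326 → 97
G = 216 + 0.6667 × (142 − 216) = 166.664 → 167
B = 130 + 0.6667 × (129 − 130) = 129.333 → 129

(97, 167, 129)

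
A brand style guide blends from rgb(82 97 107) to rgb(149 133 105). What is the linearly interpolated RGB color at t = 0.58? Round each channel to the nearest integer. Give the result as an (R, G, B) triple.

R = 82 + 0.58 × (149 − 82) = 82 + 0.58 × 67 = 120.86 → 121
G = 97 + 0.58 × (133 − 97) = 97 + 0.58 × 36 = 117.88 → 118
B = 107 + 0.58 × (105 − 107) = 107 + 0.58 × -2 = 105.84 → 106

(121, 118, 106)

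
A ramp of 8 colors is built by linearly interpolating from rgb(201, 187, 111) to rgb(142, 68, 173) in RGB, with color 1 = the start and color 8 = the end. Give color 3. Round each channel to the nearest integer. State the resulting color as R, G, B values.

(184, 153, 129)

With 8 swatches and endpoints inclusive, swatch 3 sits at t = (3 − 1)/(8 − 1) = 2/7 ≈ 0.2857.
R = 201 + 0.2857 × (142 − 201) = 184.144 → 184
G = 187 + 0.2857 × (68 − 187) = 153.002 → 153
B = 111 + 0.2857 × (173 − 111) = 128.713 → 129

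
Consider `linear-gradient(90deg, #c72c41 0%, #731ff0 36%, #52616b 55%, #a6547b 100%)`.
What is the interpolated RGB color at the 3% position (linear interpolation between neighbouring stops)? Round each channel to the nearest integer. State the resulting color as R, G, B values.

(192, 43, 80)

3% lies between the 0% and 36% stops, so the local fraction is t = (3 − 0)/(36 − 0) = 3/36 ≈ 0.0833.
#c72c41 → (199, 44, 65); #731ff0 → (115, 31, 240).
R = 199 + 0.0833 × (115 − 199) = 192.003 → 192
G = 44 + 0.0833 × (31 − 44) = 42.917 → 43
B = 65 + 0.0833 × (240 − 65) = 79.578 → 80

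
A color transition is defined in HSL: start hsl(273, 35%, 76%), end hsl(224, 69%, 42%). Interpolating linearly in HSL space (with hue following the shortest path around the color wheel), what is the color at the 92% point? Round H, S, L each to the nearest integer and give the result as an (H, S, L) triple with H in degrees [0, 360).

Hue arc: Δh = 224 − 273 = -49° (|Δh| ≤ 180, already the shorter path).
H = 273 + 0.92 × (-49) = 227.92 → 228°
S = 35 + 0.92 × (69 − 35) = 66.28 → 66%
L = 76 + 0.92 × (42 − 76) = 44.72 → 45%

(228, 66, 45)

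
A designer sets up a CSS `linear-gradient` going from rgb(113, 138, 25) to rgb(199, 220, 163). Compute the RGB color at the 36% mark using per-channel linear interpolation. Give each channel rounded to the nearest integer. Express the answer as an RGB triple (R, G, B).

36% corresponds to t = 0.36.
R = 113 + 0.36 × (199 − 113) = 113 + 0.36 × 86 = 143.96 → 144
G = 138 + 0.36 × (220 − 138) = 138 + 0.36 × 82 = 167.52 → 168
B = 25 + 0.36 × (163 − 25) = 25 + 0.36 × 138 = 74.68 → 75
So the blended color is (144, 168, 75), about #90a84b.

(144, 168, 75)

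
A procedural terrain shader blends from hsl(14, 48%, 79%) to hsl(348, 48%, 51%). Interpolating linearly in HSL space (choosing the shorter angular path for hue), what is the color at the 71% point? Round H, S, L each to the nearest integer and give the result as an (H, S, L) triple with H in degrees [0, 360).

Hue: 348 − 14 = 334°, but |334| > 180 so the shorter arc goes the other way: Δh = 334 − 360 = -26°.
H = 14 + 0.71 × (-26) = -4.46 → -4 → -4 mod 360 = 356°
S = 48 + 0.71 × (48 − 48) = 48 → 48%
L = 79 + 0.71 × (51 − 79) = 59.12 → 59%

(356, 48, 59)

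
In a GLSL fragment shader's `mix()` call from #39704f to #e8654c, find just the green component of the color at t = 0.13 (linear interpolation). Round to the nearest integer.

111

G₁ = 112 (from #39704f), G₂ = 101 (from #e8654c).
G = 112 + 0.13 × (101 − 112) = 110.57 → 111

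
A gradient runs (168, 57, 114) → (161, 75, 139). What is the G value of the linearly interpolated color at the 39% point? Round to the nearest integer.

G = 57 + 0.39 × (75 − 57) = 64.02 → 64

64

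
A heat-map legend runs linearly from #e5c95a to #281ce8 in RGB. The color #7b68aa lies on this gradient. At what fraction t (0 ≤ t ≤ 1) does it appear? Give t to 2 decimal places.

Invert the lerp on the R channel (largest span, 189): t = (123 − 229) / (40 − 229) = -106/-189 = 0.56085.
Check on G: (104 − 201)/(28 − 201) = 0.5607 ✓

0.56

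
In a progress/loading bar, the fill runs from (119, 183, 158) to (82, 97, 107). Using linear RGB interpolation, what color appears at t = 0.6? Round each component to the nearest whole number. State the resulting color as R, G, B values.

R = 119 + 0.6 × (82 − 119) = 119 + 0.6 × -37 = 96.8 → 97
G = 183 + 0.6 × (97 − 183) = 183 + 0.6 × -86 = 131.4 → 131
B = 158 + 0.6 × (107 − 158) = 158 + 0.6 × -51 = 127.4 → 127

(97, 131, 127)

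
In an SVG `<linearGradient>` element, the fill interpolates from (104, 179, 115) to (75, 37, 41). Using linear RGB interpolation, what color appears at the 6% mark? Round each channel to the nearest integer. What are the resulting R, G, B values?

6% corresponds to t = 0.06.
R = 104 + 0.06 × (75 − 104) = 104 + 0.06 × -29 = 102.26 → 102
G = 179 + 0.06 × (37 − 179) = 179 + 0.06 × -142 = 170.48 → 170
B = 115 + 0.06 × (41 − 115) = 115 + 0.06 × -74 = 110.56 → 111

(102, 170, 111)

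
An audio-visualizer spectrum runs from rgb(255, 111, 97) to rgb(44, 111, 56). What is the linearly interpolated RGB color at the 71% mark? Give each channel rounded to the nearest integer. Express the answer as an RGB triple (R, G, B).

(105, 111, 68)

71% corresponds to t = 0.71.
R = 255 + 0.71 × (44 − 255) = 255 + 0.71 × -211 = 105.19 → 105
G = 111 + 0.71 × (111 − 111) = 111 + 0.71 × 0 = 111 → 111
B = 97 + 0.71 × (56 − 97) = 97 + 0.71 × -41 = 67.89 → 68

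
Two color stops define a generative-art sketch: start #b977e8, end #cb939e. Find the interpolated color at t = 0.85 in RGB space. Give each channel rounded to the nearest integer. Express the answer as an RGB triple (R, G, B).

#b977e8 → (185, 119, 232); #cb939e → (203, 147, 158).
R = 185 + 0.85 × (203 − 185) = 185 + 0.85 × 18 = 200.3 → 200
G = 119 + 0.85 × (147 − 119) = 119 + 0.85 × 28 = 142.8 → 143
B = 232 + 0.85 × (158 − 232) = 232 + 0.85 × -74 = 169.1 → 169

(200, 143, 169)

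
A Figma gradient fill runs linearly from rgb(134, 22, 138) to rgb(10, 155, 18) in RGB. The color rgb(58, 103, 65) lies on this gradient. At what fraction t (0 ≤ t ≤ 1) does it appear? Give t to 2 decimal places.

Invert the lerp on the G channel (largest span, 133): t = (103 − 22) / (155 − 22) = 81/133 = 0.60902.
Check on R: (58 − 134)/(10 − 134) = 0.6129 ✓

0.61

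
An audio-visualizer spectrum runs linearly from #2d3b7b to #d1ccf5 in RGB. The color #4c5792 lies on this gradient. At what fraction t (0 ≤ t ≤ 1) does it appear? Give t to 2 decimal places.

0.19

Invert the lerp on the R channel (largest span, 164): t = (76 − 45) / (209 − 45) = 31/164 = 0.18902.
Check on G: (87 − 59)/(204 − 59) = 0.1931 ✓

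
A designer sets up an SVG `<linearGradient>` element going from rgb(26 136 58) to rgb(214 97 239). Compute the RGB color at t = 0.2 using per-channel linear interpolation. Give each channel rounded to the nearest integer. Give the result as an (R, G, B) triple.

(64, 128, 94)

R = 26 + 0.2 × (214 − 26) = 26 + 0.2 × 188 = 63.6 → 64
G = 136 + 0.2 × (97 − 136) = 136 + 0.2 × -39 = 128.2 → 128
B = 58 + 0.2 × (239 − 58) = 58 + 0.2 × 181 = 94.2 → 94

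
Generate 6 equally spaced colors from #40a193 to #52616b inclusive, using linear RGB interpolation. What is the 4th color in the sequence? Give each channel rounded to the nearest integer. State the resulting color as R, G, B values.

(75, 123, 123)

With 6 swatches and endpoints inclusive, swatch 4 sits at t = (4 − 1)/(6 − 1) = 3/5 ≈ 0.6.
#40a193 → (64, 161, 147); #52616b → (82, 97, 107).
R = 64 + 0.6 × (82 − 64) = 74.8 → 75
G = 161 + 0.6 × (97 − 161) = 122.6 → 123
B = 147 + 0.6 × (107 − 147) = 123 → 123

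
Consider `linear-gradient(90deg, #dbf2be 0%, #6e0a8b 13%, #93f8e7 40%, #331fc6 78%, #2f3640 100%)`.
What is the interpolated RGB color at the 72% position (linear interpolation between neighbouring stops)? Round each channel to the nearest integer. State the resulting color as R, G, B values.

(66, 65, 203)

72% lies between the 40% and 78% stops, so the local fraction is t = (72 − 40)/(78 − 40) = 32/38 ≈ 0.8421.
#93f8e7 → (147, 248, 231); #331fc6 → (51, 31, 198).
R = 147 + 0.8421 × (51 − 147) = 66.158 → 66
G = 248 + 0.8421 × (31 − 248) = 65.264 → 65
B = 231 + 0.8421 × (198 − 231) = 203.211 → 203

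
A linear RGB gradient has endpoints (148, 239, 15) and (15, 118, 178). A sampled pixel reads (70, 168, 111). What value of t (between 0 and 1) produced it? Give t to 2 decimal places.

Invert the lerp on the B channel (largest span, 163): t = (111 − 15) / (178 − 15) = 96/163 = 0.58896.
Check on R: (70 − 148)/(15 − 148) = 0.5865 ✓

0.59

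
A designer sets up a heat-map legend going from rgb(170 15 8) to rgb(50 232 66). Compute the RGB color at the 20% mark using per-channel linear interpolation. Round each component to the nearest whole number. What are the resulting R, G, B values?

20% corresponds to t = 0.2.
R = 170 + 0.2 × (50 − 170) = 170 + 0.2 × -120 = 146 → 146
G = 15 + 0.2 × (232 − 15) = 15 + 0.2 × 217 = 58.4 → 58
B = 8 + 0.2 × (66 − 8) = 8 + 0.2 × 58 = 19.6 → 20
So the blended color is (146, 58, 20), about #923a14.

(146, 58, 20)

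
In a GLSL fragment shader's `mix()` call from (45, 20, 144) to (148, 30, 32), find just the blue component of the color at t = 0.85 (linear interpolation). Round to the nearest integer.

B = 144 + 0.85 × (32 − 144) = 48.8 → 49

49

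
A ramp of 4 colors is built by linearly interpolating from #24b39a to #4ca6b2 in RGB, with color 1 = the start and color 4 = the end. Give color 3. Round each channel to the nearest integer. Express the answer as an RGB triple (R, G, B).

With 4 swatches and endpoints inclusive, swatch 3 sits at t = (3 − 1)/(4 − 1) = 2/3 ≈ 0.6667.
#24b39a → (36, 179, 154); #4ca6b2 → (76, 166, 178).
R = 36 + 0.6667 × (76 − 36) = 62.668 → 63
G = 179 + 0.6667 × (166 − 179) = 170.333 → 170
B = 154 + 0.6667 × (178 − 154) = 170.001 → 170

(63, 170, 170)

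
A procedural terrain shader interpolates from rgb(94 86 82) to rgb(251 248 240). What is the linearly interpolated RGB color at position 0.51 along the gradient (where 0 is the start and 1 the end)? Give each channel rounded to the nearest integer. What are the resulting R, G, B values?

R = 94 + 0.51 × (251 − 94) = 94 + 0.51 × 157 = 174.07 → 174
G = 86 + 0.51 × (248 − 86) = 86 + 0.51 × 162 = 168.62 → 169
B = 82 + 0.51 × (240 − 82) = 82 + 0.51 × 158 = 162.58 → 163
So the blended color is (174, 169, 163), about #aea9a3.

(174, 169, 163)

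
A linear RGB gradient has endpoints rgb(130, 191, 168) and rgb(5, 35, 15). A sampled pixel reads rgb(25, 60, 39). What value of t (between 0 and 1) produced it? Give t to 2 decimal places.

Invert the lerp on the G channel (largest span, 156): t = (60 − 191) / (35 − 191) = -131/-156 = 0.83974.
Check on R: (25 − 130)/(5 − 130) = 0.84 ✓

0.84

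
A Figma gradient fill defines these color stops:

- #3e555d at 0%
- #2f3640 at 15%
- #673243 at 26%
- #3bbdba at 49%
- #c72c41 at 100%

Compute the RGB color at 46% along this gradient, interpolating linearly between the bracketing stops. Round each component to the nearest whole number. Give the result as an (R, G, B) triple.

(65, 171, 170)

46% lies between the 26% and 49% stops, so the local fraction is t = (46 − 26)/(49 − 26) = 20/23 ≈ 0.8696.
#673243 → (103, 50, 67); #3bbdba → (59, 189, 186).
R = 103 + 0.8696 × (59 − 103) = 64.738 → 65
G = 50 + 0.8696 × (189 − 50) = 170.874 → 171
B = 67 + 0.8696 × (186 − 67) = 170.482 → 170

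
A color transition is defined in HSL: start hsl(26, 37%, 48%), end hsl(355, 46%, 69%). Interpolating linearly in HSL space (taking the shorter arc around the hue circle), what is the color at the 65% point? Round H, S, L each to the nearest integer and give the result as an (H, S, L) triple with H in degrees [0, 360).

(6, 43, 62)

Hue: 355 − 26 = 329°, but |329| > 180 so the shorter arc goes the other way: Δh = 329 − 360 = -31°.
H = 26 + 0.65 × (-31) = 5.85 → 6°
S = 37 + 0.65 × (46 − 37) = 42.85 → 43%
L = 48 + 0.65 × (69 − 48) = 61.65 → 62%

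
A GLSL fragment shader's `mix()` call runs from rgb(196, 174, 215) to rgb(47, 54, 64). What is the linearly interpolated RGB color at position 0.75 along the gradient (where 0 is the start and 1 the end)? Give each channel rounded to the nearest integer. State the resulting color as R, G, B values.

R = 196 + 0.75 × (47 − 196) = 196 + 0.75 × -149 = 84.25 → 84
G = 174 + 0.75 × (54 − 174) = 174 + 0.75 × -120 = 84 → 84
B = 215 + 0.75 × (64 − 215) = 215 + 0.75 × -151 = 101.75 → 102

(84, 84, 102)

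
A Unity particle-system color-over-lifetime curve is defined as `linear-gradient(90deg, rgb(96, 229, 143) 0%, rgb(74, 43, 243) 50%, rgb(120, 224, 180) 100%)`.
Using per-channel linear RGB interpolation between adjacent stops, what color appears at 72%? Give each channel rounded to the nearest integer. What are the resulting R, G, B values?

(94, 123, 215)

72% lies between the 50% and 100% stops, so the local fraction is t = (72 − 50)/(100 − 50) = 22/50 ≈ 0.44.
R = 74 + 0.44 × (120 − 74) = 94.24 → 94
G = 43 + 0.44 × (224 − 43) = 122.64 → 123
B = 243 + 0.44 × (180 − 243) = 215.28 → 215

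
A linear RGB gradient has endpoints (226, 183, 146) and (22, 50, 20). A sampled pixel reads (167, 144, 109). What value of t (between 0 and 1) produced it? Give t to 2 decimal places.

0.29

Invert the lerp on the R channel (largest span, 204): t = (167 − 226) / (22 − 226) = -59/-204 = 0.28922.
Check on G: (144 − 183)/(50 − 183) = 0.2932 ✓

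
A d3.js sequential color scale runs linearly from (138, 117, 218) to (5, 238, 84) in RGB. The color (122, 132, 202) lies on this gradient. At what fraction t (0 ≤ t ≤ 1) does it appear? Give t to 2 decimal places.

Invert the lerp on the B channel (largest span, 134): t = (202 − 218) / (84 − 218) = -16/-134 = 0.1194.
Check on R: (122 − 138)/(5 − 138) = 0.1203 ✓

0.12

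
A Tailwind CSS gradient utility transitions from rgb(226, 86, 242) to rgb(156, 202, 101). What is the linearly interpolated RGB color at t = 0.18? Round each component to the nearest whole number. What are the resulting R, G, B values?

(213, 107, 217)

R = 226 + 0.18 × (156 − 226) = 226 + 0.18 × -70 = 213.4 → 213
G = 86 + 0.18 × (202 − 86) = 86 + 0.18 × 116 = 106.88 → 107
B = 242 + 0.18 × (101 − 242) = 242 + 0.18 × -141 = 216.62 → 217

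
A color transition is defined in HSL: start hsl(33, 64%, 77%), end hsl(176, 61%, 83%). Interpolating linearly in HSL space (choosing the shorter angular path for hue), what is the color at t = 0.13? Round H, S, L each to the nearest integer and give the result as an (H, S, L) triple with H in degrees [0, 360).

(52, 64, 78)

Hue arc: Δh = 176 − 33 = 143° (|Δh| ≤ 180, already the shorter path).
H = 33 + 0.13 × (143) = 51.59 → 52°
S = 64 + 0.13 × (61 − 64) = 63.61 → 64%
L = 77 + 0.13 × (83 − 77) = 77.78 → 78%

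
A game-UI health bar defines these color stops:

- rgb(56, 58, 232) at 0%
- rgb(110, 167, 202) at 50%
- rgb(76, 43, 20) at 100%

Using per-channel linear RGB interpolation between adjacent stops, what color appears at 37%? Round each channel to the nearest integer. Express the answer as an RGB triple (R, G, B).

37% lies between the 0% and 50% stops, so the local fraction is t = (37 − 0)/(50 − 0) = 37/50 ≈ 0.74.
R = 56 + 0.74 × (110 − 56) = 95.96 → 96
G = 58 + 0.74 × (167 − 58) = 138.66 → 139
B = 232 + 0.74 × (202 − 232) = 209.8 → 210

(96, 139, 210)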